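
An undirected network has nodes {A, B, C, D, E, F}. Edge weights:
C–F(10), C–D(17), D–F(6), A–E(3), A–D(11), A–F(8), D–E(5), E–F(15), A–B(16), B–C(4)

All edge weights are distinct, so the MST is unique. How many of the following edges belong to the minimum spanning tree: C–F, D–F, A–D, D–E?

3

Kruskal's algorithm — process edges by increasing weight (ties by edge label):
A–E (3): add. Components now {A,E} {B} {C} {D} {F}
B–C (4): add. Components now {A,E} {B,C} {D} {F}
D–E (5): add. Components now {A,D,E} {B,C} {F}
D–F (6): add. Components now {A,D,E,F} {B,C}
A–F (8): skip — A and F already connected.
C–F (10): add. Components now {A,B,C,D,E,F}
MST edge set: {A–E, B–C, D–E, D–F, C–F}.
Of the listed edges, {C–F, D–F, D–E} are in the MST → 3.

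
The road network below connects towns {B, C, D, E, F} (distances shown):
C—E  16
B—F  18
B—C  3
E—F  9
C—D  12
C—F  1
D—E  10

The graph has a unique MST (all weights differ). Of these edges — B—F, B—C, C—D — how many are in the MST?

1

Kruskal's algorithm — process edges by increasing weight (ties by edge label):
C—F (1): add. Components now {B} {C,F} {D} {E}
B—C (3): add. Components now {B,C,F} {D} {E}
E—F (9): add. Components now {B,C,E,F} {D}
D—E (10): add. Components now {B,C,D,E,F}
MST edge set: {C—F, B—C, E—F, D—E}.
Of the listed edges, {B—C} are in the MST → 1.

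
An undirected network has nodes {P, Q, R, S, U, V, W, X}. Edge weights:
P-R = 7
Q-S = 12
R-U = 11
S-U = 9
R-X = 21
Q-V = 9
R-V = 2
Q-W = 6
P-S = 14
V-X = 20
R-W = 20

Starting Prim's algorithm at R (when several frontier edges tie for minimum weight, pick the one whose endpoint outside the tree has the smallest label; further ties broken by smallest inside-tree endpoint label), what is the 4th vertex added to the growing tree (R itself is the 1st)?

Grow the tree from R using Prim:
Step 1: cheapest edge leaving the tree is R-V (2); add V.
Step 2: cheapest edge leaving the tree is P-R (7); add P.
Step 3: cheapest edge leaving the tree is Q-V (9); add Q.
Step 4: cheapest edge leaving the tree is Q-W (6); add W.
Step 5: cheapest edge leaving the tree is R-U (11); add U.
Step 6: cheapest edge leaving the tree is S-U (9); add S.
Step 7: cheapest edge leaving the tree is V-X (20); add X.
Vertex order: R, V, P, Q, W, U, S, X. The 4th vertex is Q.

Q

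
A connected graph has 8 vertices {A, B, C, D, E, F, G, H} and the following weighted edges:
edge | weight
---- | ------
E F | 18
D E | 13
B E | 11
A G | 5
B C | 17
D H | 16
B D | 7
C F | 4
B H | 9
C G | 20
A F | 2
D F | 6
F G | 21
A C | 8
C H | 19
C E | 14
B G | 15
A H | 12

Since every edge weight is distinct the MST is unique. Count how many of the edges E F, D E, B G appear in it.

Sort edges by weight, then run Kruskal:
A F (2): add — endpoints in different components.
C F (4): add — endpoints in different components.
A G (5): add — endpoints in different components.
D F (6): add — endpoints in different components.
B D (7): add — endpoints in different components.
A C (8): skip — A and C already connected.
B H (9): add — endpoints in different components.
B E (11): add — endpoints in different components.
MST edge set: {A F, C F, A G, D F, B D, B H, B E}.
Of the listed edges, {} are in the MST → 0.

0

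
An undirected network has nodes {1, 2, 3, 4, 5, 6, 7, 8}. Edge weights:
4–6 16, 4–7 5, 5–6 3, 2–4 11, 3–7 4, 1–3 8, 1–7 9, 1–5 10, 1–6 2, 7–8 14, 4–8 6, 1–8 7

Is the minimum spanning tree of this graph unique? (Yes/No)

Yes

Sort edges by weight, then run Kruskal:
1–6 (2): add — endpoints in different components.
5–6 (3): add — endpoints in different components.
3–7 (4): add — endpoints in different components.
4–7 (5): add — endpoints in different components.
4–8 (6): add — endpoints in different components.
1–8 (7): add — endpoints in different components.
1–3 (8): skip — 1 and 3 already connected.
1–7 (9): skip — 1 and 7 already connected.
1–5 (10): skip — 1 and 5 already connected.
2–4 (11): add — endpoints in different components.
Every non-tree edge has weight strictly greater than the heaviest edge on the tree path between its endpoints, so the MST is unique.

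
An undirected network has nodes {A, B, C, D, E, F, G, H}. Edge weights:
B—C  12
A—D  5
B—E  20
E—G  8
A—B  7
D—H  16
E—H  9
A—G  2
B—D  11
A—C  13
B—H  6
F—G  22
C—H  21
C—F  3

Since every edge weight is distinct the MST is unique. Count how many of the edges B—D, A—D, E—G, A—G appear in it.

3

Sort edges by weight, then run Kruskal:
A—G (2): add — endpoints in different components.
C—F (3): add — endpoints in different components.
A—D (5): add — endpoints in different components.
B—H (6): add — endpoints in different components.
A—B (7): add — endpoints in different components.
E—G (8): add — endpoints in different components.
E—H (9): skip — E and H already connected.
B—D (11): skip — B and D already connected.
B—C (12): add — endpoints in different components.
MST edge set: {A—G, C—F, A—D, B—H, A—B, E—G, B—C}.
Of the listed edges, {A—D, E—G, A—G} are in the MST → 3.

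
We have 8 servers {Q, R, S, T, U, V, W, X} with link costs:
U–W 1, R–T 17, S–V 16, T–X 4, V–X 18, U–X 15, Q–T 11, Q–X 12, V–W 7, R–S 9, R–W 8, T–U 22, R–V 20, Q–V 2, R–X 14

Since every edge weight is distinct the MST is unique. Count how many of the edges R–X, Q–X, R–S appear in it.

Kruskal: consider edges lightest-first.
U–W (1): add — endpoints in different components.
Q–V (2): add — endpoints in different components.
T–X (4): add — endpoints in different components.
V–W (7): add — endpoints in different components.
R–W (8): add — endpoints in different components.
R–S (9): add — endpoints in different components.
Q–T (11): add — endpoints in different components.
MST edge set: {U–W, Q–V, T–X, V–W, R–W, R–S, Q–T}.
Of the listed edges, {R–S} are in the MST → 1.

1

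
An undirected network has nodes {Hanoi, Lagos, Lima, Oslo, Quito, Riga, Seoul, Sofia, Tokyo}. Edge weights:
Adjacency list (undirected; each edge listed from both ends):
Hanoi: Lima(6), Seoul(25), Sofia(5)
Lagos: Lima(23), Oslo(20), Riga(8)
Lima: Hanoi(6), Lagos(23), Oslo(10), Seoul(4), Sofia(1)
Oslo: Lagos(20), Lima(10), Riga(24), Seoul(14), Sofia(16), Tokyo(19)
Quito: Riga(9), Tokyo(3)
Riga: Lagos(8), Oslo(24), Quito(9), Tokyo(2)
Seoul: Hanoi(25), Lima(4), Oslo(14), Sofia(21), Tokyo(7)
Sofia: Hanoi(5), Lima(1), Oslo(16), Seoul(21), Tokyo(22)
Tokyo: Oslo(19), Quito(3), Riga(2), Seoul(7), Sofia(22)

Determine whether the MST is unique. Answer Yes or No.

Yes

Sort edges by weight, then run Kruskal:
Lima—Sofia (1): add — endpoints in different components.
Riga—Tokyo (2): add — endpoints in different components.
Quito—Tokyo (3): add — endpoints in different components.
Lima—Seoul (4): add — endpoints in different components.
Hanoi—Sofia (5): add — endpoints in different components.
Hanoi—Lima (6): skip — Hanoi and Lima already connected.
Seoul—Tokyo (7): add — endpoints in different components.
Lagos—Riga (8): add — endpoints in different components.
Quito—Riga (9): skip — Riga and Quito already connected.
Lima—Oslo (10): add — endpoints in different components.
Every non-tree edge has weight strictly greater than the heaviest edge on the tree path between its endpoints, so the MST is unique.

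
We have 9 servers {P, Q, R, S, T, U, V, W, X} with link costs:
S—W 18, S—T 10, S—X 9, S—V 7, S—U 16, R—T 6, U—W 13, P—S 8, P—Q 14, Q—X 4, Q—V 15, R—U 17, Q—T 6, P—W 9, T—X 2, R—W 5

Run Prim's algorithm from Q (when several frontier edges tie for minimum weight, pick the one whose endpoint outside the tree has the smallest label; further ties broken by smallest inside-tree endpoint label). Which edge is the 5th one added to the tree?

Prim, starting at Q.
Step 1: cheapest edge leaving the tree is Q—X (4); add X.
Step 2: cheapest edge leaving the tree is T—X (2); add T.
Step 3: cheapest edge leaving the tree is R—T (6); add R.
Step 4: cheapest edge leaving the tree is R—W (5); add W.
Step 5: cheapest edge leaving the tree is P—W (9); add P.
Step 6: cheapest edge leaving the tree is P—S (8); add S.
Step 7: cheapest edge leaving the tree is S—V (7); add V.
Step 8: cheapest edge leaving the tree is U—W (13); add U.
The 5th edge added is P—W.

P-W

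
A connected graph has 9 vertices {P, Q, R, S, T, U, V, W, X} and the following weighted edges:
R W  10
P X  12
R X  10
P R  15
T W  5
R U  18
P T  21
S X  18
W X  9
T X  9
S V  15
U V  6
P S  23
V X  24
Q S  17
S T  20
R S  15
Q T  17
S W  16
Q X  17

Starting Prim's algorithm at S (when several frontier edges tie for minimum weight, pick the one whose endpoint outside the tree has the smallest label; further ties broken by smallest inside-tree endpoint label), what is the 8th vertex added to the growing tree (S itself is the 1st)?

U

Grow the tree from S using Prim:
Step 1: cheapest edge leaving the tree is R S (15); add R.
Step 2: cheapest edge leaving the tree is R W (10); add W.
Step 3: cheapest edge leaving the tree is T W (5); add T.
Step 4: cheapest edge leaving the tree is T X (9); add X.
Step 5: cheapest edge leaving the tree is P X (12); add P.
Step 6: cheapest edge leaving the tree is S V (15); add V.
Step 7: cheapest edge leaving the tree is U V (6); add U.
Step 8: cheapest edge leaving the tree is Q S (17); add Q.
Vertex order: S, R, W, T, X, P, V, U, Q. The 8th vertex is U.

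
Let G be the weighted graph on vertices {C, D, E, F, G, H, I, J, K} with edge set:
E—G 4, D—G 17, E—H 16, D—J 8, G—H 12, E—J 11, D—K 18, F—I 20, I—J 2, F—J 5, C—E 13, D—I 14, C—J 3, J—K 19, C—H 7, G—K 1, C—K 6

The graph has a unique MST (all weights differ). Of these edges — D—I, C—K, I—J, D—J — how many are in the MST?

3

Sort edges by weight, then run Kruskal:
G—K (1): add — endpoints in different components.
I—J (2): add — endpoints in different components.
C—J (3): add — endpoints in different components.
E—G (4): add — endpoints in different components.
F—J (5): add — endpoints in different components.
C—K (6): add — endpoints in different components.
C—H (7): add — endpoints in different components.
D—J (8): add — endpoints in different components.
MST edge set: {G—K, I—J, C—J, E—G, F—J, C—K, C—H, D—J}.
Of the listed edges, {C—K, I—J, D—J} are in the MST → 3.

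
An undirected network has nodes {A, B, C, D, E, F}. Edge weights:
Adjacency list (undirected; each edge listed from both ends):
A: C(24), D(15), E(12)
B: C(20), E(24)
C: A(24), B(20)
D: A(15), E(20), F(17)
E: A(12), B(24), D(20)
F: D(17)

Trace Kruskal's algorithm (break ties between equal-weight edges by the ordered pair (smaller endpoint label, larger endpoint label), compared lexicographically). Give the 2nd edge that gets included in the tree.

Kruskal: consider edges lightest-first.
A E (12): add. Components now {A,E} {B} {C} {D} {F}
A D (15): add. Components now {A,D,E} {B} {C} {F}
D F (17): add. Components now {A,D,E,F} {B} {C}
B C (20): add. Components now {A,D,E,F} {B,C}
D E (20): skip — D and E already connected.
A C (24): add. Components now {A,B,C,D,E,F}
The 2nd edge added is A D.

A-D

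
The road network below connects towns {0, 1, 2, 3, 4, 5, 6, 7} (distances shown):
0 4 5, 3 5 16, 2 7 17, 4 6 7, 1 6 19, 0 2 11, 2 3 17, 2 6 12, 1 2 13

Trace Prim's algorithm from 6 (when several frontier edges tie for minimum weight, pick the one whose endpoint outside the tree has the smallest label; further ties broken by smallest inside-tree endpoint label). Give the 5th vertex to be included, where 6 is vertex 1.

Prim's algorithm from 6:
Step 1: cheapest edge leaving the tree is 4 6 (7); add 4.
Step 2: cheapest edge leaving the tree is 0 4 (5); add 0.
Step 3: cheapest edge leaving the tree is 0 2 (11); add 2.
Step 4: cheapest edge leaving the tree is 1 2 (13); add 1.
Step 5: cheapest edge leaving the tree is 2 3 (17); add 3.
Step 6: cheapest edge leaving the tree is 3 5 (16); add 5.
Step 7: cheapest edge leaving the tree is 2 7 (17); add 7.
Vertex order: 6, 4, 0, 2, 1, 3, 5, 7. The 5th vertex is 1.

1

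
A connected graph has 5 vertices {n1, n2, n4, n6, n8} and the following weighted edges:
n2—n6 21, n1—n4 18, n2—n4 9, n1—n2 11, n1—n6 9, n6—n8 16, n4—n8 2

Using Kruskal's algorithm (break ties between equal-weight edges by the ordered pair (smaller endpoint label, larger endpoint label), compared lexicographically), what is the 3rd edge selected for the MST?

n2-n4

Sort edges by weight, then run Kruskal:
n4—n8 (2): add. Components now {n1} {n4,n8} {n6} {n2}
n1—n6 (9): add. Components now {n1,n6} {n4,n8} {n2}
n2—n4 (9): add. Components now {n1,n6} {n2,n4,n8}
n1—n2 (11): add. Components now {n1,n2,n4,n6,n8}
The 3rd edge added is n2—n4.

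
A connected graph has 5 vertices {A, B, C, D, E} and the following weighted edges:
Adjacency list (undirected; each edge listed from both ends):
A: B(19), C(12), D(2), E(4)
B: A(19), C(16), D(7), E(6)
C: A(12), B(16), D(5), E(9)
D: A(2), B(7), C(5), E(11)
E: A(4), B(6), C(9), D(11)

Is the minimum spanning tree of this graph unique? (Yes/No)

Yes

Kruskal's algorithm — process edges by increasing weight (ties by edge label):
A D (2): add — endpoints in different components.
A E (4): add — endpoints in different components.
C D (5): add — endpoints in different components.
B E (6): add — endpoints in different components.
Every non-tree edge has weight strictly greater than the heaviest edge on the tree path between its endpoints, so the MST is unique.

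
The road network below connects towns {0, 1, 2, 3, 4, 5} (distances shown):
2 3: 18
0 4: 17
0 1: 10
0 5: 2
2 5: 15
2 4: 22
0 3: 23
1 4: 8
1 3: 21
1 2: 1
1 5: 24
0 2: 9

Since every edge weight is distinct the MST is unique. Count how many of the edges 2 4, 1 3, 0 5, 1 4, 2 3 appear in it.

Sort edges by weight, then run Kruskal:
1 2 (1): add — endpoints in different components.
0 5 (2): add — endpoints in different components.
1 4 (8): add — endpoints in different components.
0 2 (9): add — endpoints in different components.
0 1 (10): skip — 0 and 1 already connected.
2 5 (15): skip — 2 and 5 already connected.
0 4 (17): skip — 0 and 4 already connected.
2 3 (18): add — endpoints in different components.
MST edge set: {1 2, 0 5, 1 4, 0 2, 2 3}.
Of the listed edges, {0 5, 1 4, 2 3} are in the MST → 3.

3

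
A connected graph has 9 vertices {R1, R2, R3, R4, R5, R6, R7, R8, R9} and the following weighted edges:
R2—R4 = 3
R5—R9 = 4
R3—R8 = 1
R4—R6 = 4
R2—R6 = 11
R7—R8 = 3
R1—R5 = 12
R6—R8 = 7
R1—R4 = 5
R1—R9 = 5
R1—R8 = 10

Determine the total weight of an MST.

Prim, starting at R2.
Step 1: cheapest edge leaving the tree is R2—R4 (3); add R4.
Step 2: cheapest edge leaving the tree is R4—R6 (4); add R6.
Step 3: cheapest edge leaving the tree is R1—R4 (5); add R1.
Step 4: cheapest edge leaving the tree is R1—R9 (5); add R9.
Step 5: cheapest edge leaving the tree is R5—R9 (4); add R5.
Step 6: cheapest edge leaving the tree is R6—R8 (7); add R8.
Step 7: cheapest edge leaving the tree is R3—R8 (1); add R3.
Step 8: cheapest edge leaving the tree is R7—R8 (3); add R7.
MST edges: R2—R4, R4—R6, R1—R4, R1—R9, R5—R9, R6—R8, R3—R8, R7—R8; total weight 3+4+5+5+4+7+1+3 = 32.

32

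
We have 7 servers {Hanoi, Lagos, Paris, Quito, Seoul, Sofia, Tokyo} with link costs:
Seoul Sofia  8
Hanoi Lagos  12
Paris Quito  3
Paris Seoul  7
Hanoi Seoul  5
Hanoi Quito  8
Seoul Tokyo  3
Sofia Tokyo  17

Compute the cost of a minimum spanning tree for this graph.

38

Sort edges by weight, then run Kruskal:
Paris Quito (3): add — endpoints in different components.
Seoul Tokyo (3): add — endpoints in different components.
Hanoi Seoul (5): add — endpoints in different components.
Paris Seoul (7): add — endpoints in different components.
Hanoi Quito (8): skip — Quito and Hanoi already connected.
Seoul Sofia (8): add — endpoints in different components.
Hanoi Lagos (12): add — endpoints in different components.
MST edges: Paris Quito, Seoul Tokyo, Hanoi Seoul, Paris Seoul, Seoul Sofia, Hanoi Lagos; total weight 3+3+5+7+8+12 = 38.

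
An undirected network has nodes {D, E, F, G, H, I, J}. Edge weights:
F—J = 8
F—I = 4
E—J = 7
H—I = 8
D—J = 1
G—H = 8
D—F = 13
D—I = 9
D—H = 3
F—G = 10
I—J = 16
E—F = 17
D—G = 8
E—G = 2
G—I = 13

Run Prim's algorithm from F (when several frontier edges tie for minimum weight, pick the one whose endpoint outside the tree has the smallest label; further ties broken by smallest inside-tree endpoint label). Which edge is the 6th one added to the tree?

E-G

Prim, starting at F.
Step 1: cheapest edge leaving the tree is F—I (4); add I.
Step 2: cheapest edge leaving the tree is H—I (8); add H.
Step 3: cheapest edge leaving the tree is D—H (3); add D.
Step 4: cheapest edge leaving the tree is D—J (1); add J.
Step 5: cheapest edge leaving the tree is E—J (7); add E.
Step 6: cheapest edge leaving the tree is E—G (2); add G.
The 6th edge added is E—G.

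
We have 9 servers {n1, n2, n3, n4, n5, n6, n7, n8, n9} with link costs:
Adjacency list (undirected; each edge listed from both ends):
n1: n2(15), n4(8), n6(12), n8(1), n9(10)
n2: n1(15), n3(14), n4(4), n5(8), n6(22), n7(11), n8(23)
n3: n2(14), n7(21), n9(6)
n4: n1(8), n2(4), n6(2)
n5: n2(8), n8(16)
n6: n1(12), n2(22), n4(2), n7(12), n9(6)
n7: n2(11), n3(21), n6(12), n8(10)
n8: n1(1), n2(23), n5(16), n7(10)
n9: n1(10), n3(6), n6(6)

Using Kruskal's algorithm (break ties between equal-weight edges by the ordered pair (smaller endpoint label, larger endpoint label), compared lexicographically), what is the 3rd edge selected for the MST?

n2-n4

Sort edges by weight, then run Kruskal:
n1-n8 (1): add — endpoints in different components.
n4-n6 (2): add — endpoints in different components.
n2-n4 (4): add — endpoints in different components.
n3-n9 (6): add — endpoints in different components.
n6-n9 (6): add — endpoints in different components.
n1-n4 (8): add — endpoints in different components.
n2-n5 (8): add — endpoints in different components.
n1-n9 (10): skip — n9 and n1 already connected.
n7-n8 (10): add — endpoints in different components.
The 3rd edge added is n2-n4.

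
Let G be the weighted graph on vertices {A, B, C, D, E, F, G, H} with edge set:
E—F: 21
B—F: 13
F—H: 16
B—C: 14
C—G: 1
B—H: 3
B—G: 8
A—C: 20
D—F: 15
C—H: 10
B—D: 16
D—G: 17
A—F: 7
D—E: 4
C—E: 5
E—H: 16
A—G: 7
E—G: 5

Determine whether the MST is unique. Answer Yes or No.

Kruskal's algorithm — process edges by increasing weight (ties by edge label):
C—G (1): add — endpoints in different components.
B—H (3): add — endpoints in different components.
D—E (4): add — endpoints in different components.
C—E (5): add — endpoints in different components.
E—G (5): skip — E and G already connected.
A—F (7): add — endpoints in different components.
A—G (7): add — endpoints in different components.
B—G (8): add — endpoints in different components.
Non-tree edge E—G has weight 5, equal to the heaviest edge on its tree cycle — swapping gives another MST of the same weight. Not unique.

No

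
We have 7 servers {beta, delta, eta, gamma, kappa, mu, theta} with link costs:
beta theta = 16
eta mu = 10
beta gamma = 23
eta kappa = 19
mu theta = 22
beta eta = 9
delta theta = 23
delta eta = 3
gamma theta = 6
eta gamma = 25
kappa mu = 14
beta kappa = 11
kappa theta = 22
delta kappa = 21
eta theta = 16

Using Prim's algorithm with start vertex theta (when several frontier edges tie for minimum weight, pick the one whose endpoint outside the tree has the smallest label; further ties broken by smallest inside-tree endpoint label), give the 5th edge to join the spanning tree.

Grow the tree from theta using Prim:
Step 1: cheapest edge leaving the tree is gamma theta (6); add gamma.
Step 2: cheapest edge leaving the tree is beta theta (16); add beta.
Step 3: cheapest edge leaving the tree is beta eta (9); add eta.
Step 4: cheapest edge leaving the tree is delta eta (3); add delta.
Step 5: cheapest edge leaving the tree is eta mu (10); add mu.
Step 6: cheapest edge leaving the tree is beta kappa (11); add kappa.
The 5th edge added is eta mu.

eta-mu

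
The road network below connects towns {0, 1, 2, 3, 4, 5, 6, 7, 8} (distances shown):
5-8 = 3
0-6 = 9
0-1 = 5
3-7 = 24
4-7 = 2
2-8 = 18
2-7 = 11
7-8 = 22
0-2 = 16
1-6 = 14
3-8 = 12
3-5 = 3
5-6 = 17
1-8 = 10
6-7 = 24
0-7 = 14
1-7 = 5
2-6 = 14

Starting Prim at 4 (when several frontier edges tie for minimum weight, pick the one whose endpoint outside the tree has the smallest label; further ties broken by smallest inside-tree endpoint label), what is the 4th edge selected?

Prim, starting at 4.
Step 1: cheapest edge leaving the tree is 4-7 (2); add 7.
Step 2: cheapest edge leaving the tree is 1-7 (5); add 1.
Step 3: cheapest edge leaving the tree is 0-1 (5); add 0.
Step 4: cheapest edge leaving the tree is 0-6 (9); add 6.
Step 5: cheapest edge leaving the tree is 1-8 (10); add 8.
Step 6: cheapest edge leaving the tree is 5-8 (3); add 5.
Step 7: cheapest edge leaving the tree is 3-5 (3); add 3.
Step 8: cheapest edge leaving the tree is 2-7 (11); add 2.
The 4th edge added is 0-6.

0-6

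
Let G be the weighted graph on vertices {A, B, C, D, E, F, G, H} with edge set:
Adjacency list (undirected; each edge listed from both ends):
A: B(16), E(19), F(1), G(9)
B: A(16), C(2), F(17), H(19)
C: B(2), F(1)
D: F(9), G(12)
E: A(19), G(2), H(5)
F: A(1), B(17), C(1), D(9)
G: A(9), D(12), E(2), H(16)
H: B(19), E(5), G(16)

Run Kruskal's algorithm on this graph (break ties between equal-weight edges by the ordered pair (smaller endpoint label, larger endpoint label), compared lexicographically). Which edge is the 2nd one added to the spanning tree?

Kruskal's algorithm — process edges by increasing weight (ties by edge label):
A–F (1): add — endpoints in different components.
C–F (1): add — endpoints in different components.
B–C (2): add — endpoints in different components.
E–G (2): add — endpoints in different components.
E–H (5): add — endpoints in different components.
A–G (9): add — endpoints in different components.
D–F (9): add — endpoints in different components.
The 2nd edge added is C–F.

C-F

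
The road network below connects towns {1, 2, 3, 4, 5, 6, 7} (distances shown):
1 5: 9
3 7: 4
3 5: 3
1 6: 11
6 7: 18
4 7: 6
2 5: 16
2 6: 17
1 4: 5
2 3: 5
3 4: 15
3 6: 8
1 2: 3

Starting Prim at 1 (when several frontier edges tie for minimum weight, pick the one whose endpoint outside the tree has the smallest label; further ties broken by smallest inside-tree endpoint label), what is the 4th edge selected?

Grow the tree from 1 using Prim:
Step 1: frontier [1 2 3, 1 4 5, 1 5 9, 1 6 11] → take 1 2 (3); add 2.
Step 2: frontier [1 4 5, 1 5 9, 1 6 11, 2 3 5, 2 5 16, 2 6 17] → take 2 3 (5); add 3.
Step 3: frontier [1 4 5, 1 5 9, 1 6 11, 2 5 16, 2 6 17, 3 5 3, 3 7 4, 3 6 8, 3 4 15] → take 3 5 (3); add 5.
Step 4: frontier [1 4 5, 1 6 11, 2 6 17, 3 7 4, 3 6 8, 3 4 15] → take 3 7 (4); add 7.
Step 5: frontier [1 4 5, 1 6 11, 2 6 17, 3 6 8, 3 4 15, 4 7 6, 6 7 18] → take 1 4 (5); add 4.
Step 6: frontier [1 6 11, 2 6 17, 3 6 8, 6 7 18] → take 3 6 (8); add 6.
The 4th edge added is 3 7.

3-7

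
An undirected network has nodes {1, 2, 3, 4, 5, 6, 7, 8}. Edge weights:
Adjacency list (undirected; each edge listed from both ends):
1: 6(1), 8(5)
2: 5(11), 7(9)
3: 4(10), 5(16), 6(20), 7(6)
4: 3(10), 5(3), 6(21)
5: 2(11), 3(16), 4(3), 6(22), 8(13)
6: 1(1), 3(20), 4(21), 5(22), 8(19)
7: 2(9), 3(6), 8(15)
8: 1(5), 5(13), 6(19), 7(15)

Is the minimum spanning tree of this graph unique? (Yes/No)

Yes

Sort edges by weight, then run Kruskal:
1 6 (1): add — endpoints in different components.
4 5 (3): add — endpoints in different components.
1 8 (5): add — endpoints in different components.
3 7 (6): add — endpoints in different components.
2 7 (9): add — endpoints in different components.
3 4 (10): add — endpoints in different components.
2 5 (11): skip — 2 and 5 already connected.
5 8 (13): add — endpoints in different components.
Every non-tree edge has weight strictly greater than the heaviest edge on the tree path between its endpoints, so the MST is unique.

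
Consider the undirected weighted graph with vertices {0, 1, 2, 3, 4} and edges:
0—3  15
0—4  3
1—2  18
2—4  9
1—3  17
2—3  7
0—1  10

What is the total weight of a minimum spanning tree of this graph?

Kruskal's algorithm — process edges by increasing weight (ties by edge label):
0—4 (3): add — endpoints in different components.
2—3 (7): add — endpoints in different components.
2—4 (9): add — endpoints in different components.
0—1 (10): add — endpoints in different components.
MST edges: 0—4, 2—3, 2—4, 0—1; total weight 3+7+9+10 = 29.

29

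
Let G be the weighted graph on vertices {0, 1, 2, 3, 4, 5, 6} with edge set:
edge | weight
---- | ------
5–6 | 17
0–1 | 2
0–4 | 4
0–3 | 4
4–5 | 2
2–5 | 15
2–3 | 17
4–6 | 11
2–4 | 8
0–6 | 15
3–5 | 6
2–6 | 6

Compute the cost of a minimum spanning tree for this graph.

26

Prim's algorithm from 2:
Step 1: cheapest edge leaving the tree is 2–6 (6); add 6.
Step 2: cheapest edge leaving the tree is 2–4 (8); add 4.
Step 3: cheapest edge leaving the tree is 4–5 (2); add 5.
Step 4: cheapest edge leaving the tree is 0–4 (4); add 0.
Step 5: cheapest edge leaving the tree is 0–1 (2); add 1.
Step 6: cheapest edge leaving the tree is 0–3 (4); add 3.
MST edges: 2–6, 2–4, 4–5, 0–4, 0–1, 0–3; total weight 6+8+2+4+2+4 = 26.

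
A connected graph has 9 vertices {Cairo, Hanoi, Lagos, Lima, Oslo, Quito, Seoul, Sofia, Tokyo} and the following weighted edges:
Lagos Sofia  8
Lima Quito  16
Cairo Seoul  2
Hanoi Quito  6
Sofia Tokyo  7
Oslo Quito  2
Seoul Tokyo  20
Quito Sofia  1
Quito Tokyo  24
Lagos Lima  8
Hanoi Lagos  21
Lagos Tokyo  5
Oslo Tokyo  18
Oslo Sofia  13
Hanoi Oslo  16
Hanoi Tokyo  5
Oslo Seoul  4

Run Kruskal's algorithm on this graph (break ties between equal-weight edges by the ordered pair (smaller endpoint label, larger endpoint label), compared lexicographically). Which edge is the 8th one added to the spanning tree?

Lagos-Lima

Kruskal: consider edges lightest-first.
Quito Sofia (1): add — endpoints in different components.
Cairo Seoul (2): add — endpoints in different components.
Oslo Quito (2): add — endpoints in different components.
Oslo Seoul (4): add — endpoints in different components.
Hanoi Tokyo (5): add — endpoints in different components.
Lagos Tokyo (5): add — endpoints in different components.
Hanoi Quito (6): add — endpoints in different components.
Sofia Tokyo (7): skip — Sofia and Tokyo already connected.
Lagos Lima (8): add — endpoints in different components.
The 8th edge added is Lagos Lima.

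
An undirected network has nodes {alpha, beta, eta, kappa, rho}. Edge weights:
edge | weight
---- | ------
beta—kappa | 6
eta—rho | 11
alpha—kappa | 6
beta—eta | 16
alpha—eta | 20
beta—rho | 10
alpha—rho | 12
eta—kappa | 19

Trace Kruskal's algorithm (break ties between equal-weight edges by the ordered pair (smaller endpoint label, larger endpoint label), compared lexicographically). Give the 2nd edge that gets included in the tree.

beta-kappa

Sort edges by weight, then run Kruskal:
alpha—kappa (6): add. Components now {rho} {alpha,kappa} {beta} {eta}
beta—kappa (6): add. Components now {rho} {alpha,beta,kappa} {eta}
beta—rho (10): add. Components now {alpha,beta,kappa,rho} {eta}
eta—rho (11): add. Components now {alpha,beta,eta,kappa,rho}
The 2nd edge added is beta—kappa.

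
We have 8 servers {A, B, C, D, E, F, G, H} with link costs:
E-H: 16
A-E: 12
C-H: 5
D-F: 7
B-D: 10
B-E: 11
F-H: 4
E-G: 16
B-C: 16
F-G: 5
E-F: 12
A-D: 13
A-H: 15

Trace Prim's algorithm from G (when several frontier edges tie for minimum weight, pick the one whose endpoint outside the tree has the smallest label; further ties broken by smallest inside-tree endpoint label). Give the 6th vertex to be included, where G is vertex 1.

B

Prim, starting at G.
Step 1: cheapest edge leaving the tree is F-G (5); add F.
Step 2: cheapest edge leaving the tree is F-H (4); add H.
Step 3: cheapest edge leaving the tree is C-H (5); add C.
Step 4: cheapest edge leaving the tree is D-F (7); add D.
Step 5: cheapest edge leaving the tree is B-D (10); add B.
Step 6: cheapest edge leaving the tree is B-E (11); add E.
Step 7: cheapest edge leaving the tree is A-E (12); add A.
Vertex order: G, F, H, C, D, B, E, A. The 6th vertex is B.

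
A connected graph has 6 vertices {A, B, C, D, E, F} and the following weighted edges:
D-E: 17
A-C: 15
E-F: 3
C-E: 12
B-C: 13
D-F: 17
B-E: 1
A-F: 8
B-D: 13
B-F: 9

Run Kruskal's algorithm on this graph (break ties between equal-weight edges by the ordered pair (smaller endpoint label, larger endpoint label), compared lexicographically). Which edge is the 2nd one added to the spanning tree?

Kruskal: consider edges lightest-first.
B-E (1): add. Components now {A} {B,E} {C} {D} {F}
E-F (3): add. Components now {A} {B,E,F} {C} {D}
A-F (8): add. Components now {A,B,E,F} {C} {D}
B-F (9): skip — B and F already connected.
C-E (12): add. Components now {A,B,C,E,F} {D}
B-C (13): skip — B and C already connected.
B-D (13): add. Components now {A,B,C,D,E,F}
The 2nd edge added is E-F.

E-F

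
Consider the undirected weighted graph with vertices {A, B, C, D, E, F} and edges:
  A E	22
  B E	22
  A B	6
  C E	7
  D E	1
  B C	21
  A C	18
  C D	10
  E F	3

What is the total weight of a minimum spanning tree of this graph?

Kruskal: consider edges lightest-first.
D E (1): add — endpoints in different components.
E F (3): add — endpoints in different components.
A B (6): add — endpoints in different components.
C E (7): add — endpoints in different components.
C D (10): skip — C and D already connected.
A C (18): add — endpoints in different components.
MST edges: D E, E F, A B, C E, A C; total weight 1+3+6+7+18 = 35.

35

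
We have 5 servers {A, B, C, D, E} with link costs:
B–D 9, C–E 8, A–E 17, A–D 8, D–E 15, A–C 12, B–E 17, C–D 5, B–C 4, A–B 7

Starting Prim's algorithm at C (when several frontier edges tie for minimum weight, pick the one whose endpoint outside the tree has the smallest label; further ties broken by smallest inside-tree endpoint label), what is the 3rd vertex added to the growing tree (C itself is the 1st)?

Prim, starting at C.
Step 1: frontier [B–C 4, C–D 5, C–E 8, A–C 12] → take B–C (4); add B.
Step 2: frontier [A–B 7, B–D 9, B–E 17, C–D 5, C–E 8, A–C 12] → take C–D (5); add D.
Step 3: frontier [A–B 7, B–E 17, C–E 8, A–C 12, A–D 8, D–E 15] → take A–B (7); add A.
Step 4: frontier [A–E 17, B–E 17, C–E 8, D–E 15] → take C–E (8); add E.
Vertex order: C, B, D, A, E. The 3rd vertex is D.

D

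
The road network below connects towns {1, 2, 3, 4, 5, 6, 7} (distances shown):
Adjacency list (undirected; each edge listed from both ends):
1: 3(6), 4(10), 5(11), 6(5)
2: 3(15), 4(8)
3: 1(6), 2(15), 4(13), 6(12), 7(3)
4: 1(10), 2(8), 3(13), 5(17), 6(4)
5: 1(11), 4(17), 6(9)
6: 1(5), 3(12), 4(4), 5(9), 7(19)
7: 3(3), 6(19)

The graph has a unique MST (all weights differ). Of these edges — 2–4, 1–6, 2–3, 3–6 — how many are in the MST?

Kruskal: consider edges lightest-first.
3–7 (3): add. Components now {1} {2} {3,7} {4} {5} {6}
4–6 (4): add. Components now {1} {2} {3,7} {4,6} {5}
1–6 (5): add. Components now {1,4,6} {2} {3,7} {5}
1–3 (6): add. Components now {1,3,4,6,7} {2} {5}
2–4 (8): add. Components now {1,2,3,4,6,7} {5}
5–6 (9): add. Components now {1,2,3,4,5,6,7}
MST edge set: {3–7, 4–6, 1–6, 1–3, 2–4, 5–6}.
Of the listed edges, {2–4, 1–6} are in the MST → 2.

2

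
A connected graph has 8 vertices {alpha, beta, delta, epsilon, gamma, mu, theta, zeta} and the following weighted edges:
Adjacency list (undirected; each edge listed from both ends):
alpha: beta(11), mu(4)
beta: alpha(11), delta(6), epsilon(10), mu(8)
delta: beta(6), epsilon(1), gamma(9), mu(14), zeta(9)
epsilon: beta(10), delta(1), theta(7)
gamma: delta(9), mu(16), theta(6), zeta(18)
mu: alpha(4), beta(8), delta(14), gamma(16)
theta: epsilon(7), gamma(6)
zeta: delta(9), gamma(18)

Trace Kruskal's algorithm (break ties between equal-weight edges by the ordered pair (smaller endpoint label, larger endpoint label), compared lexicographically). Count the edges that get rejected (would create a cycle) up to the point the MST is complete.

1

Kruskal's algorithm — process edges by increasing weight (ties by edge label):
delta-epsilon (1): add — endpoints in different components.
alpha-mu (4): add — endpoints in different components.
beta-delta (6): add — endpoints in different components.
gamma-theta (6): add — endpoints in different components.
epsilon-theta (7): add — endpoints in different components.
beta-mu (8): add — endpoints in different components.
delta-gamma (9): skip — delta and gamma already connected.
delta-zeta (9): add — endpoints in different components.
Edges rejected before the tree was complete: 1.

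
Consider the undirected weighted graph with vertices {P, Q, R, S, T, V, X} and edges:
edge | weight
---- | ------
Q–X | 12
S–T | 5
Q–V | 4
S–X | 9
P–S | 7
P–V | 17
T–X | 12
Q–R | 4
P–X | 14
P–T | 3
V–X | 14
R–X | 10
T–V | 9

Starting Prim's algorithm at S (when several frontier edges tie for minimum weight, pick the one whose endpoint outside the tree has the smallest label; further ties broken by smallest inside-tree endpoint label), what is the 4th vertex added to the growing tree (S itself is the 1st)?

V

Prim, starting at S.
Step 1: frontier [S–T 5, P–S 7, S–X 9] → take S–T (5); add T.
Step 2: frontier [P–S 7, S–X 9, P–T 3, T–V 9, T–X 12] → take P–T (3); add P.
Step 3: frontier [P–X 14, P–V 17, S–X 9, T–V 9, T–X 12] → take T–V (9); add V.
Step 4: frontier [P–X 14, S–X 9, T–X 12, Q–V 4, V–X 14] → take Q–V (4); add Q.
Step 5: frontier [P–X 14, Q–R 4, Q–X 12, S–X 9, T–X 12, V–X 14] → take Q–R (4); add R.
Step 6: frontier [P–X 14, Q–X 12, R–X 10, S–X 9, T–X 12, V–X 14] → take S–X (9); add X.
Vertex order: S, T, P, V, Q, R, X. The 4th vertex is V.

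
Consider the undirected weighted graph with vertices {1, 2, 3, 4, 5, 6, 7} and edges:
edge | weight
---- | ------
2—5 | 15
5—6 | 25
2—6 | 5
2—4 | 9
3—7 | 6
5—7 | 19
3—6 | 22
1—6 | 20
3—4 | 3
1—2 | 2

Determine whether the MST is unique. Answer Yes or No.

Sort edges by weight, then run Kruskal:
1—2 (2): add. Components now {1,2} {3} {4} {5} {6} {7}
3—4 (3): add. Components now {1,2} {3,4} {5} {6} {7}
2—6 (5): add. Components now {1,2,6} {3,4} {5} {7}
3—7 (6): add. Components now {1,2,6} {3,4,7} {5}
2—4 (9): add. Components now {1,2,3,4,6,7} {5}
2—5 (15): add. Components now {1,2,3,4,5,6,7}
Every non-tree edge has weight strictly greater than the heaviest edge on the tree path between its endpoints, so the MST is unique.

Yes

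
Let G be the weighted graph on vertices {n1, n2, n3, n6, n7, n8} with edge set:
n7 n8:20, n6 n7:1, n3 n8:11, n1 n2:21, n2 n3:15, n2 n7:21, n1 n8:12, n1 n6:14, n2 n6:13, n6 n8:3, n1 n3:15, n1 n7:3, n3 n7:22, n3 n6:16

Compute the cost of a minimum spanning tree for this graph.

Kruskal: consider edges lightest-first.
n6 n7 (1): add — endpoints in different components.
n1 n7 (3): add — endpoints in different components.
n6 n8 (3): add — endpoints in different components.
n3 n8 (11): add — endpoints in different components.
n1 n8 (12): skip — n8 and n1 already connected.
n2 n6 (13): add — endpoints in different components.
MST edges: n6 n7, n1 n7, n6 n8, n3 n8, n2 n6; total weight 1+3+3+11+13 = 31.

31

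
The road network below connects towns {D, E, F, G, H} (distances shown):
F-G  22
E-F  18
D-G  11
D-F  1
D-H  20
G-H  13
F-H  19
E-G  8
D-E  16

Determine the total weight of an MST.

33

Kruskal: consider edges lightest-first.
D-F (1): add. Components now {D,F} {E} {G} {H}
E-G (8): add. Components now {D,F} {E,G} {H}
D-G (11): add. Components now {D,E,F,G} {H}
G-H (13): add. Components now {D,E,F,G,H}
MST edges: D-F, E-G, D-G, G-H; total weight 1+8+11+13 = 33.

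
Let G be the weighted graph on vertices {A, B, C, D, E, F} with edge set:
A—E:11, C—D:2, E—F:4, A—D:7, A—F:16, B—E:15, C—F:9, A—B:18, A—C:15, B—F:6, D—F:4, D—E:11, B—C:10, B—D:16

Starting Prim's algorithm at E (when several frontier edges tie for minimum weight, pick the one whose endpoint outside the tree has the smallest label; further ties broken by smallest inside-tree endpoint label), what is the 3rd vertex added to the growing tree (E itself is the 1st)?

Prim, starting at E.
Step 1: frontier [E—F 4, A—E 11, D—E 11, B—E 15] → take E—F (4); add F.
Step 2: frontier [A—E 11, D—E 11, B—E 15, D—F 4, B—F 6, C—F 9, A—F 16] → take D—F (4); add D.
Step 3: frontier [C—D 2, A—D 7, B—D 16, A—E 11, B—E 15, B—F 6, C—F 9, A—F 16] → take C—D (2); add C.
Step 4: frontier [B—C 10, A—C 15, A—D 7, B—D 16, A—E 11, B—E 15, B—F 6, A—F 16] → take B—F (6); add B.
Step 5: frontier [A—B 18, A—C 15, A—D 7, A—E 11, A—F 16] → take A—D (7); add A.
Vertex order: E, F, D, C, B, A. The 3rd vertex is D.

D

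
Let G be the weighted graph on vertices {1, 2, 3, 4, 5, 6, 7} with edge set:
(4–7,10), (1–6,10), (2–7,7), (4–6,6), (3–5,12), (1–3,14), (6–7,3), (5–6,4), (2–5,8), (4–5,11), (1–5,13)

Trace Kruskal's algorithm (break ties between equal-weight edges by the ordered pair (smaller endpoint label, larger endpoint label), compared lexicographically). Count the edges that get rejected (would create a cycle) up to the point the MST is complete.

Sort edges by weight, then run Kruskal:
6–7 (3): add — endpoints in different components.
5–6 (4): add — endpoints in different components.
4–6 (6): add — endpoints in different components.
2–7 (7): add — endpoints in different components.
2–5 (8): skip — 2 and 5 already connected.
1–6 (10): add — endpoints in different components.
4–7 (10): skip — 4 and 7 already connected.
4–5 (11): skip — 4 and 5 already connected.
3–5 (12): add — endpoints in different components.
Edges rejected before the tree was complete: 3.

3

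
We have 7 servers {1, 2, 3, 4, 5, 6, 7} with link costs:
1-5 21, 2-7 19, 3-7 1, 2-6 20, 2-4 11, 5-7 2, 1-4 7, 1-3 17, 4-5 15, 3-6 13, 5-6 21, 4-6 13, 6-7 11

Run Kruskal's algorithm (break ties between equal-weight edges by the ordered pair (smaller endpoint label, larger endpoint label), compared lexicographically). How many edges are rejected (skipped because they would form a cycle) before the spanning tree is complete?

1

Kruskal's algorithm — process edges by increasing weight (ties by edge label):
3-7 (1): add — endpoints in different components.
5-7 (2): add — endpoints in different components.
1-4 (7): add — endpoints in different components.
2-4 (11): add — endpoints in different components.
6-7 (11): add — endpoints in different components.
3-6 (13): skip — 3 and 6 already connected.
4-6 (13): add — endpoints in different components.
Edges rejected before the tree was complete: 1.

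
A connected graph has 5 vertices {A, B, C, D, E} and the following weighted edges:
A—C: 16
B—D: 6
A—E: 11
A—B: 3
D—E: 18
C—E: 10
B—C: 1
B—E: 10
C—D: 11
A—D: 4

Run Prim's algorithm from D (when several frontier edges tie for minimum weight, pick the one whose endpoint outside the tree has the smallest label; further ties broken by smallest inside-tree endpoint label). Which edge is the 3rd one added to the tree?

B-C

Prim, starting at D.
Step 1: frontier [A—D 4, B—D 6, C—D 11, D—E 18] → take A—D (4); add A.
Step 2: frontier [A—B 3, A—E 11, A—C 16, B—D 6, C—D 11, D—E 18] → take A—B (3); add B.
Step 3: frontier [A—E 11, A—C 16, B—C 1, B—E 10, C—D 11, D—E 18] → take B—C (1); add C.
Step 4: frontier [A—E 11, B—E 10, C—E 10, D—E 18] → take B—E (10); add E.
The 3rd edge added is B—C.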